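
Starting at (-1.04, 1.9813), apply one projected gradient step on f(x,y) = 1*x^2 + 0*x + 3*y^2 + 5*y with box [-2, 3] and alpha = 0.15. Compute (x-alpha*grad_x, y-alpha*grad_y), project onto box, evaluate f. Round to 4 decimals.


Step 1: Compute gradient at (-1.04, 1.9813).
grad_x = 2*1*-1.04 + 0 = -2.08
grad_y = 2*3*1.9813 + 5 = 16.8878
Step 2: Gradient step.
x_raw = -1.04 - 0.15*-2.08 = -0.728
y_raw = 1.9813 - 0.15*16.8878 = -0.5519
Step 3: Project onto [-2, 3].
x_proj = clip(-0.728) = -0.728
y_proj = clip(-0.5519) = -0.5519
Step 4: Evaluate f.
f(-0.728, -0.5519) = -1.3157


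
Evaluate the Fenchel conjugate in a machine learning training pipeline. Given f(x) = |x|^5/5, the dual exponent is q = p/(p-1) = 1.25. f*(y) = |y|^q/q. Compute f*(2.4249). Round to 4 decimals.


The conjugate exponent q satisfies 1/p + 1/q = 1.
p = 5, so q = 5/(5 - 1) = 1.25
|y|^q = 2.4249^1.25 = 3.026
f*(2.4249) = 3.026 / 1.25 = 2.4208


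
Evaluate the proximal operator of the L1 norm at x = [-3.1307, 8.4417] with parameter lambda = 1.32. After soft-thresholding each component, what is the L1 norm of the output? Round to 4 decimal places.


Soft-thresholding with lambda = 1.32:
prox(-3.1307) = sign(-3.1307)*max(|-3.1307| - 1.32, 0) = -1.8107
prox(8.4417) = sign(8.4417)*max(|8.4417| - 1.32, 0) = 7.1217
prox(x) = [-1.8107, 7.1217]
||prox(x)||_1 = 1.8107 + 7.1217 = 8.9324


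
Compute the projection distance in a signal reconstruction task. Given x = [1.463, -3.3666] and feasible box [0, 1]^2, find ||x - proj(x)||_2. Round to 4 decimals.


Project each component onto [0, 1].
clip(1.463) = 1.0, clip(-3.3666) = 0.0
Projection = [1.0, 0.0]
Squared diffs: [0.2144, 11.334]
Distance = sqrt(11.5484) = 3.3983


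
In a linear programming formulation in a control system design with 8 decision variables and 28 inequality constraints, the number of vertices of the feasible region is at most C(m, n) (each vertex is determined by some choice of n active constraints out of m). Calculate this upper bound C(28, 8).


Each vertex corresponds to some choice of n active constraints out of m, so the number of vertices is at most C(m, n) = m! / (n!(m-n)!).
m = 28, n = 8
Numerator: 28 * 27 * 26 * 25 * 24 * 23 * 22 * 21
Denominator: 8! = 40320
C(28, 8) = 3108105


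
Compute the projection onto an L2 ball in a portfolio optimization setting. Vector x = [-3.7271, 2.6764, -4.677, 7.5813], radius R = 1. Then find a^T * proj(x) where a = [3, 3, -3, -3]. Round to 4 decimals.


Step 1: Compute ||x|| (intermediates to 6 decimals).
||x|| = sqrt((-3.7271)^2 + 2.6764^2 + (-4.677)^2 + 7.5813^2) = 10.020221
Step 2: Project.
Since ||x|| > R, scale = R/||x|| = 1/10.020221 = 0.099798, proj(x) = scale * x
proj(x) = [-0.371957, 0.267099, -0.466755, 0.756599]
Step 3: Dot product.
a^T * proj(x) = 3*(-0.371957) + 3*0.267099 - 3*(-0.466755) - 3*0.756599 = -1.1841


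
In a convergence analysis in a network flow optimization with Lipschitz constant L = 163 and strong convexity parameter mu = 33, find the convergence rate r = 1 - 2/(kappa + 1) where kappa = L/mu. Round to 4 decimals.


Step 1: Compute the condition number.
kappa = L/mu = 163/33 = 4.9394
Step 2: Compute the convergence rate.
r = 1 - 2/(kappa + 1) = 1 - 2*mu/(L + mu) = (L - mu)/(L + mu) = 130/196 = 0.6633


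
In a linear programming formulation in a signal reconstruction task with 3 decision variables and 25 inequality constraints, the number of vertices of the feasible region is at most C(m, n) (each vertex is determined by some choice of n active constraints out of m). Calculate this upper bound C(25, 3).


Each vertex corresponds to some choice of n active constraints out of m, so the number of vertices is at most C(m, n) = m! / (n!(m-n)!).
m = 25, n = 3
Numerator: 25 * 24 * 23
Denominator: 3! = 6
C(25, 3) = 2300


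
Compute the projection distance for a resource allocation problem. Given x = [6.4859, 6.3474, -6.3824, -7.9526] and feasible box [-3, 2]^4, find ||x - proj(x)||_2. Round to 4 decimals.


Project each component onto [-3, 2].
clip(6.4859) = 2.0, clip(6.3474) = 2.0, clip(-6.3824) = -3.0, clip(-7.9526) = -3.0
Projection = [2.0, 2.0, -3.0, -3.0]
Squared diffs: [20.1233, 18.8999, 11.4406, 24.5282]
Distance = sqrt(74.992) = 8.6598


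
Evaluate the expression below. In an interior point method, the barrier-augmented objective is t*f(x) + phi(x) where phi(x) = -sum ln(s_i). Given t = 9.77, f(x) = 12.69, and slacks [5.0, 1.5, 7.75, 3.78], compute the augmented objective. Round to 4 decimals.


Step 1: Compute log-barrier.
ln values: [1.6094, 0.4055, 2.0477, 1.3297]
phi = -(1.6094 + 0.4055 + 2.0477 + 1.3297) = -5.3923
Step 2: Compute augmented objective.
t*f(x) = 9.77*12.69 = 123.9813
Total = 123.9813 - 5.3923 = 118.589


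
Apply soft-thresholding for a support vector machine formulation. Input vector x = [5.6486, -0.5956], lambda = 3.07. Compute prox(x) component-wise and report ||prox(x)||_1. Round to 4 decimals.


Soft-thresholding with lambda = 3.07:
prox(5.6486) = sign(5.6486)*max(|5.6486| - 3.07, 0) = 2.5786
prox(-0.5956) = sign(-0.5956)*max(|-0.5956| - 3.07, 0) = 0.0
prox(x) = [2.5786, 0.0]
||prox(x)||_1 = 2.5786 + 0.0 = 2.5786


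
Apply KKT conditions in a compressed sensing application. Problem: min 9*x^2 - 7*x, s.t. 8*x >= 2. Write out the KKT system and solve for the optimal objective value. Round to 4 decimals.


Step 1: Try lambda = 0 (constraint inactive).
Stationarity: 2*9*x - 7 = 0
x* = 7/(2*9) = 7/18 = 0.3889 (rounded; the exact value 7/18 is used below)
Check constraint: 8*0.3889 = 3.1112 >= 2 -- satisfied.
Step 2: Compute optimal value.
f(x*) = 9*(7/18)^2 - 7*(7/18) = -1.3611


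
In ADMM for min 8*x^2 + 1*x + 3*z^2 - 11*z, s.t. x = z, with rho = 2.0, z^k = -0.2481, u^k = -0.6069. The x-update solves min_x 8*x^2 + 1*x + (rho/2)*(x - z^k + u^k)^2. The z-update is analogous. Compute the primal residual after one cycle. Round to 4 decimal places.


ADMM iteration with rho = 2.0, z^k = -0.2481, u^k = -0.6069
Step 1: x-update.
Minimize 8*x^2 + 1*x + (2.0/2)*(x + 0.2481 - 0.6069)^2
FOC: (2*8 + 2.0)*x = -1 + 2.0*(-0.2481 + 0.6069)
x^{k+1} = -0.0157
Step 2: z-update.
Minimize 3*z^2 - 11*z + (2.0/2)*(-0.0157 - z - 0.6069)^2
FOC: (2*3 + 2.0)*z = 11 + 2.0*(-0.0157 - 0.6069)
z^{k+1} = 1.2194
Step 3: u-update.
u^{k+1} = -0.6069 - 0.0157 - 1.2194 = -1.8419
Step 4: Primal residual = |-0.0157 - 1.2194| = 1.235


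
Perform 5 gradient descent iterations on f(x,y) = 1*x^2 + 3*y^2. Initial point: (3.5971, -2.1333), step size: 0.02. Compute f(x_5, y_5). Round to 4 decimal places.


Gradient descent on f(x,y) = 1*x^2 + 3*y^2.
Starting point: (3.5971, -2.1333), alpha = 0.02
Step 1: grad_x = 2*1*3.5971 = 7.1942, grad_y = 2*3*-2.1333 = -12.7998
  x_1 = 3.5971 - 0.02*7.1942 = 3.4532
  y_1 = -2.1333 - 0.02*-12.7998 = -1.8773
Step 2: grad_x = 2*1*3.4532 = 6.9064, grad_y = 2*3*-1.8773 = -11.2638
  x_2 = 3.4532 - 0.02*6.9064 = 3.3151
  y_2 = -1.8773 - 0.02*-11.2638 = -1.652
Step 3: grad_x = 2*1*3.3151 = 6.6302, grad_y = 2*3*-1.652 = -9.9122
  x_3 = 3.3151 - 0.02*6.6302 = 3.1825
  y_3 = -1.652 - 0.02*-9.9122 = -1.4538
Step 4: grad_x = 2*1*3.1825 = 6.365, grad_y = 2*3*-1.4538 = -8.7227
  x_4 = 3.1825 - 0.02*6.365 = 3.0552
  y_4 = -1.4538 - 0.02*-8.7227 = -1.2793
Step 5: grad_x = 2*1*3.0552 = 6.1104, grad_y = 2*3*-1.2793 = -7.676
  x_5 = 3.0552 - 0.02*6.1104 = 2.933
  y_5 = -1.2793 - 0.02*-7.676 = -1.1258
f(2.933, -1.1258) = 1*2.933^2 + 3*(-1.1258)^2 = 12.4047


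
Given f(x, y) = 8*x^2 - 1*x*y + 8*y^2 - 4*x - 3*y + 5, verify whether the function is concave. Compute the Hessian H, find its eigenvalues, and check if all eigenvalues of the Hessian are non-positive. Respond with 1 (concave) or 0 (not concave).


The Hessian of f(x,y) = 8*x^2 - 1*x*y + 8*y^2 - 4*x - 3*y + 5 is:
H = [[16, -1], [-1, 16]]
Trace = 16 + 16 = 32
Determinant = 16*16 - (-1)^2 = 255
Discriminant = (32)^2 - 4*255 = 4.0
Eigenvalues: lambda_1 = 15.0, lambda_2 = 17.0
The function is not concave.

0


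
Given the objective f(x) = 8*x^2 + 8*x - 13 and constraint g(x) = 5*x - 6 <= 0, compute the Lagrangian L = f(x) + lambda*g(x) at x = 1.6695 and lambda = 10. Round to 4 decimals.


Step 1: Evaluate f(x).
f(1.6695) = 8*1.6695^2 + 8*1.6695 - 13 = 22.6538
Step 2: Evaluate g(x).
g(1.6695) = 5*1.6695 - 6 = 2.3475
Step 3: Compute Lagrangian.
L = 22.6538 + 10*2.3475 = 46.1288


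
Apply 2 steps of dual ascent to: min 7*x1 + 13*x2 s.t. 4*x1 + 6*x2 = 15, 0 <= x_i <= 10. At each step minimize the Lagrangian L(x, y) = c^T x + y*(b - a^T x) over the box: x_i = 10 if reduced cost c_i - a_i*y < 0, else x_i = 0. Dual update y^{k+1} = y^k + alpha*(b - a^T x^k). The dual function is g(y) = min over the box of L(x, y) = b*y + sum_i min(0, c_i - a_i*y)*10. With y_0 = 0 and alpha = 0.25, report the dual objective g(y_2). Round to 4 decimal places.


Dual ascent for LP: min 7*x1 + 13*x2, 4*x1 + 6*x2 = 15, 0 <= x_i <= 10
Step 1: y^k = 0.0, reduced costs: (7.0, 13.0)
  x^k = (0.0, 0.0), subgradient = b - a^T x = 15.0
  y^{k+1} = 0.0 + 0.25*15.0 = 3.75
Step 2: y^k = 3.75, reduced costs: (-8.0, -9.5)
  x^k = (10.0, 10.0), subgradient = b - a^T x = -85.0
  y^{k+1} = 3.75 + 0.25*-85.0 = -17.5
Dual objective at y_2 = -17.5: reduced costs (77.0, 118.0), box minimizer x = (0.0, 0.0)
g(y_2) = b*y + (c1 - a1*y)*x1 + (c2 - a2*y)*x2 = 15*(-17.5) + 77.0*0.0 + 118.0*0.0 = -262.5 + 0.0 + 0.0 = -262.5


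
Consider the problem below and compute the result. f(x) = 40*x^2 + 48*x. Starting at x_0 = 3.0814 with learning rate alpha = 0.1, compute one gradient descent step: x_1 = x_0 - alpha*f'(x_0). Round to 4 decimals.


We compute the gradient at x_0 and apply the update.
f'(x) = 80*x + 48
f'(3.0814) = 80*3.0814 + 48 = 294.512
x_1 = 3.0814 - 0.1*294.512 = -26.3698


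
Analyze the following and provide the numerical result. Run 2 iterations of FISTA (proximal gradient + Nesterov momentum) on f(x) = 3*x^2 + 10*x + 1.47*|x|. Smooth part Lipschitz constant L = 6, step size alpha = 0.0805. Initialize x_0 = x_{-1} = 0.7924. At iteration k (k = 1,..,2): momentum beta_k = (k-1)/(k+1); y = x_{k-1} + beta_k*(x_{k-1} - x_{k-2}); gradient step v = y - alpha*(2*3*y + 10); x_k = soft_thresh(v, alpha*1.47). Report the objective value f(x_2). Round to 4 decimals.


FISTA on f(x) = 3*x^2 + 10*x + 1.47*|x|
L = 6, alpha = 0.0805
Iteration 1: beta = 0.0, y = 0.7924 + 0.0*(0.7924 - 0.7924) = 0.7924
  grad(y) = 14.7544, v = y - alpha*grad = -0.3953
  prox(v) = soft_thresh(-0.3953, 0.1183) = -0.277
Iteration 2: beta = 0.3333, y = -0.277 + 0.3333*(-0.277 - 0.7924) = -0.6335
  grad(y) = 6.1992, v = y - alpha*grad = -1.1325
  prox(v) = soft_thresh(-1.1325, 0.1183) = -1.0142
f(x_2) = 3*(-1.0142)^2 + 10*(-1.0142) + 1.47*|-1.0142| = -5.5652


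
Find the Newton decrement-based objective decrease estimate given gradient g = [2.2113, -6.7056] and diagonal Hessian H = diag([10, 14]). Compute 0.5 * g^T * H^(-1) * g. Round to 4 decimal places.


Step 1: H is diagonal, so H^(-1) * g = [0.2211, -0.479].
Step 2: g^T H^(-1) g = sum_i g_i^2 / H_ii
  = (2.2113)^2/10 + (-6.7056)^2/14
  = 0.489 + 3.2118 = 3.7008
Step 3: Objective decrease = 0.5 * g^T H^(-1) g = 1.8504


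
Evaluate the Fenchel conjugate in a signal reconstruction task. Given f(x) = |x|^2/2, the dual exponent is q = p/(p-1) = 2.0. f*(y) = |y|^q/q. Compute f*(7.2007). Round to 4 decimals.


The conjugate exponent q satisfies 1/p + 1/q = 1.
p = 2, so q = 2/(2 - 1) = 2.0
|y|^q = 7.2007^2.0 = 51.8501
f*(7.2007) = 51.8501 / 2.0 = 25.925


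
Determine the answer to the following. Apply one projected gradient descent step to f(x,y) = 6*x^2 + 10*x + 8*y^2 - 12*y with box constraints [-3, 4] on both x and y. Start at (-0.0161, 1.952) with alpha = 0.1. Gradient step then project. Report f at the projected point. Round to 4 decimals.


Step 1: Compute gradient at (-0.0161, 1.952).
grad_x = 2*6*-0.0161 + 10 = 9.8068
grad_y = 2*8*1.952 - 12 = 19.232
Step 2: Gradient step.
x_raw = -0.0161 - 0.1*9.8068 = -0.9968
y_raw = 1.952 - 0.1*19.232 = 0.0288
Step 3: Project onto [-3, 4].
x_proj = clip(-0.9968) = -0.9968
y_proj = clip(0.0288) = 0.0288
Step 4: Evaluate f.
f(-0.9968, 0.0288) = -4.3453


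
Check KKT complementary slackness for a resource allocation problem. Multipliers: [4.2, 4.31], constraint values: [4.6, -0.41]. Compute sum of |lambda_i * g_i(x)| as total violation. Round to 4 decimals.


KKT complementary slackness check:
lambda_1 * g_1 = 4.2 * 4.6 = 19.32
lambda_2 * g_2 = 4.31 * -0.41 = -1.7671
Total violation = 19.32 + 1.7671 = 21.0871


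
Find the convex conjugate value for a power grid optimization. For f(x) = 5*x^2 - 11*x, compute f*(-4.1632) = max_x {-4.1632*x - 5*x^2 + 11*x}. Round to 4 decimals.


f*(y) = sup_x {y*x - a*x^2 - b*x} = sup_x {(y-b)*x - a*x^2}
FOC: (y - b) - 2a*x = 0 => x* = (y - b)/(2a)
x* = (-4.1632 + 11)/(2*5) = 0.6837
f*(-4.1632) = (y-b)^2/(4a) = (-4.1632 + 11)^2/(4*5)
= 46.7418/20 = 2.3371


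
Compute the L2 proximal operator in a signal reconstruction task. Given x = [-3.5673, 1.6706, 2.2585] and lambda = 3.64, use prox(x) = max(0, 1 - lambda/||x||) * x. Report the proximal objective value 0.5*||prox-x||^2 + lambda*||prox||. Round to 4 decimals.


Step 1: Compute ||x||.
||x|| = 4.5406
Step 2: Compute scaling factor.
scale = max(0, 1 - 3.64/4.5406) = 0.1983
Step 3: prox(x) = [-0.7076, 0.3314, 0.448]
||prox(x)|| = 0.9006
Step 4: Proximal objective.
0.5*||prox-x||^2 = 6.6248
lambda*||prox|| = 3.2782
Total = 9.9031


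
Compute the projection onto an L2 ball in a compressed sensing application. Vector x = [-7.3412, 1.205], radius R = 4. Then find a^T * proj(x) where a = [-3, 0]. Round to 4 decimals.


Step 1: Compute ||x|| (intermediates to 6 decimals).
||x|| = sqrt((-7.3412)^2 + 1.205^2) = 7.439438
Step 2: Project.
Since ||x|| > R, scale = R/||x|| = 4/7.439438 = 0.537675, proj(x) = scale * x
proj(x) = [-3.94718, 0.647898]
Step 3: Dot product.
a^T * proj(x) = -3*(-3.94718) + 0*0.647898 = 11.8415


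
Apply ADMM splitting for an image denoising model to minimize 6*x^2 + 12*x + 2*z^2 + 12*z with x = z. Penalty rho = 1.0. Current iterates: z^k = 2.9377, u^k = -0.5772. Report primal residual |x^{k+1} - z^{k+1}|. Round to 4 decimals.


ADMM iteration with rho = 1.0, z^k = 2.9377, u^k = -0.5772
Step 1: x-update.
Minimize 6*x^2 + 12*x + (1.0/2)*(x - 2.9377 - 0.5772)^2
FOC: (2*6 + 1.0)*x = -12 + 1.0*(2.9377 + 0.5772)
x^{k+1} = -0.6527
Step 2: z-update.
Minimize 2*z^2 + 12*z + (1.0/2)*(-0.6527 - z - 0.5772)^2
FOC: (2*2 + 1.0)*z = -12 + 1.0*(-0.6527 - 0.5772)
z^{k+1} = -2.646
Step 3: u-update.
u^{k+1} = -0.5772 - 0.6527 + 2.646 = 1.4161
Step 4: Primal residual = |-0.6527 + 2.646| = 1.9933


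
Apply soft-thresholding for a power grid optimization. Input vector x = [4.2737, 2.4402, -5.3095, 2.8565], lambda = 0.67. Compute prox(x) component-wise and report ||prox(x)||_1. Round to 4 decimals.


Soft-thresholding with lambda = 0.67:
prox(4.2737) = sign(4.2737)*max(|4.2737| - 0.67, 0) = 3.6037
prox(2.4402) = sign(2.4402)*max(|2.4402| - 0.67, 0) = 1.7702
prox(-5.3095) = sign(-5.3095)*max(|-5.3095| - 0.67, 0) = -4.6395
prox(2.8565) = sign(2.8565)*max(|2.8565| - 0.67, 0) = 2.1865
prox(x) = [3.6037, 1.7702, -4.6395, 2.1865]
||prox(x)||_1 = 3.6037 + 1.7702 + 4.6395 + 2.1865 = 12.1999


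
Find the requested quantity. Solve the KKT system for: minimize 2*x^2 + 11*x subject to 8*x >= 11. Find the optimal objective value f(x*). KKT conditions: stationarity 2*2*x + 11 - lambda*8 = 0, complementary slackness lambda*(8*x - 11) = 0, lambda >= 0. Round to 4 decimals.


Step 1: Try lambda = 0 (constraint inactive).
x_unc = -11/(2*2) = -2.75
Check: 8*-2.75 = -22.0 < 11 -- violated!
Step 2: Constraint must be active: 8*x = 11
x* = 11/8 = 1.375
lambda = (2*2*1.375 + 11)/8 = 2.0625
Step 3: Compute optimal value.
f(x*) = 2*1.375^2 + 11*1.375 = 18.9063


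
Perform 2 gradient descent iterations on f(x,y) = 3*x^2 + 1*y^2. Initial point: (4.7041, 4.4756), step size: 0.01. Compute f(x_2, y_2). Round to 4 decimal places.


Gradient descent on f(x,y) = 3*x^2 + 1*y^2.
Starting point: (4.7041, 4.4756), alpha = 0.01
Step 1: grad_x = 2*3*4.7041 = 28.2246, grad_y = 2*1*4.4756 = 8.9512
  x_1 = 4.7041 - 0.01*28.2246 = 4.4219
  y_1 = 4.4756 - 0.01*8.9512 = 4.3861
Step 2: grad_x = 2*3*4.4219 = 26.5311, grad_y = 2*1*4.3861 = 8.7722
  x_2 = 4.4219 - 0.01*26.5311 = 4.1565
  y_2 = 4.3861 - 0.01*8.7722 = 4.2984
f(4.1565, 4.2984) = 3*4.1565^2 + 1*4.2984^2 = 70.3065


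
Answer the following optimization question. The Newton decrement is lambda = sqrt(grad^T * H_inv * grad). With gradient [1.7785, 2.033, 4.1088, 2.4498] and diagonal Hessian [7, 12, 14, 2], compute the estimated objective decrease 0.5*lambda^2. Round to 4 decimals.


Step 1: H is diagonal, so H^(-1) * g = [0.2541, 0.1694, 0.2935, 1.2249].
Step 2: g^T H^(-1) g = sum_i g_i^2 / H_ii
  = (1.7785)^2/7 + (2.033)^2/12 + (4.1088)^2/14 + (2.4498)^2/2
  = 0.4519 + 0.3444 + 1.2059 + 3.0008 = 5.0029
Step 3: Objective decrease = 0.5 * g^T H^(-1) g = 2.5015


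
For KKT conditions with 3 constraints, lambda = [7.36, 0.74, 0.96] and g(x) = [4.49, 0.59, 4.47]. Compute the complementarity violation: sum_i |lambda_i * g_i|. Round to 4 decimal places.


KKT complementary slackness check:
lambda_1 * g_1 = 7.36 * 4.49 = 33.0464
lambda_2 * g_2 = 0.74 * 0.59 = 0.4366
lambda_3 * g_3 = 0.96 * 4.47 = 4.2912
Total violation = 33.0464 + 0.4366 + 4.2912 = 37.7742


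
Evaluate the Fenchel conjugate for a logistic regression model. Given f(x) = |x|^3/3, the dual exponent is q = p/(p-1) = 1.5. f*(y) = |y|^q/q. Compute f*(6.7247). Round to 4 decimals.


The conjugate exponent q satisfies 1/p + 1/q = 1.
p = 3, so q = 3/(3 - 1) = 1.5
|y|^q = 6.7247^1.5 = 17.4385
f*(6.7247) = 17.4385 / 1.5 = 11.6257


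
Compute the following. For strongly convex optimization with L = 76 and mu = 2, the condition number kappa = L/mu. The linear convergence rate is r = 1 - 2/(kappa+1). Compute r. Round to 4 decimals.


Step 1: Compute the condition number.
kappa = L/mu = 76/2 = 38.0
Step 2: Compute the convergence rate.
r = 1 - 2/(kappa + 1) = 1 - 2*mu/(L + mu) = (L - mu)/(L + mu) = 74/78 = 0.9487


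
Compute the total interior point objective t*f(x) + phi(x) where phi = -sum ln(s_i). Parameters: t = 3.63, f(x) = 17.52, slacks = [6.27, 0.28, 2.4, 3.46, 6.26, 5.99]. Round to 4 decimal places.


Step 1: Compute log-barrier.
ln values: [1.8358, -1.273, 0.8755, 1.2413, 1.8342, 1.7901]
phi = -(1.8358 - 1.273 + 0.8755 + 1.2413 + 1.8342 + 1.7901) = -6.3038
Step 2: Compute augmented objective.
t*f(x) = 3.63*17.52 = 63.5976
Total = 63.5976 - 6.3038 = 57.2938


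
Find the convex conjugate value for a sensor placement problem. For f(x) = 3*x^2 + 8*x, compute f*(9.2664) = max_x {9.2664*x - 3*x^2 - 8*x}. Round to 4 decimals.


f*(y) = sup_x {y*x - a*x^2 - b*x} = sup_x {(y-b)*x - a*x^2}
FOC: (y - b) - 2a*x = 0 => x* = (y - b)/(2a)
x* = (9.2664 - 8)/(2*3) = 0.2111
f*(9.2664) = (y-b)^2/(4a) = (9.2664 - 8)^2/(4*3)
= 1.6038/12 = 0.1336


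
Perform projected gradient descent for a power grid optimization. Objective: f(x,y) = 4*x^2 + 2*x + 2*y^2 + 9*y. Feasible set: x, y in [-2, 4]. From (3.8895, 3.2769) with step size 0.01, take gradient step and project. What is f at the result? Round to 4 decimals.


Step 1: Compute gradient at (3.8895, 3.2769).
grad_x = 2*4*3.8895 + 2 = 33.116
grad_y = 2*2*3.2769 + 9 = 22.1076
Step 2: Gradient step.
x_raw = 3.8895 - 0.01*33.116 = 3.5583
y_raw = 3.2769 - 0.01*22.1076 = 3.0558
Step 3: Project onto [-2, 4].
x_proj = clip(3.5583) = 3.5583
y_proj = clip(3.0558) = 3.0558
Step 4: Evaluate f.
f(3.5583, 3.0558) = 103.9424


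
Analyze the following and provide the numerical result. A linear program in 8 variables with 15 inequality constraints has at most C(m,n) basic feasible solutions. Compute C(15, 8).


Each vertex corresponds to some choice of n active constraints out of m, so the number of vertices is at most C(m, n) = m! / (n!(m-n)!).
m = 15, n = 8
Numerator: 15 * 14 * 13 * 12 * 11 * 10 * 9 * 8
Denominator: 8! = 40320
C(15, 8) = 6435


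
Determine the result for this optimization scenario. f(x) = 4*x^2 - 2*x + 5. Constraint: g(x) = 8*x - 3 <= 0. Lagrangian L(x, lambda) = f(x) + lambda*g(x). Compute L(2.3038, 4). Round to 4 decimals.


Step 1: Evaluate f(x).
f(2.3038) = 4*2.3038^2 - 2*2.3038 + 5 = 21.6224
Step 2: Evaluate g(x).
g(2.3038) = 8*2.3038 - 3 = 15.4304
Step 3: Compute Lagrangian.
L = 21.6224 + 4*15.4304 = 83.344


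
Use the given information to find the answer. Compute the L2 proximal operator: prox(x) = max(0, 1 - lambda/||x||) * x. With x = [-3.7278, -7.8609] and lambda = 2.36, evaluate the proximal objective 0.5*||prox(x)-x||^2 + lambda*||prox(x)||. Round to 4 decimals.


Step 1: Compute ||x||.
||x|| = 8.7
Step 2: Compute scaling factor.
scale = max(0, 1 - 2.36/8.7) = 0.7287
Step 3: prox(x) = [-2.7166, -5.7285]
||prox(x)|| = 6.34
Step 4: Proximal objective.
0.5*||prox-x||^2 = 2.7848
lambda*||prox|| = 14.9624
Total = 17.7472


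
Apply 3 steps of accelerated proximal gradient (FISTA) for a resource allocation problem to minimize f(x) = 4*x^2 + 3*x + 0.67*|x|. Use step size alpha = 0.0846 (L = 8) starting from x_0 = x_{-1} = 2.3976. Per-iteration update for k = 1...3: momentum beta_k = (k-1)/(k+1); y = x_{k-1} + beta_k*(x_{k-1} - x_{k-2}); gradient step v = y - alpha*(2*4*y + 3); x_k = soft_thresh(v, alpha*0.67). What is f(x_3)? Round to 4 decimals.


FISTA on f(x) = 4*x^2 + 3*x + 0.67*|x|
L = 8, alpha = 0.0846
Iteration 1: beta = 0.0, y = 2.3976 + 0.0*(2.3976 - 2.3976) = 2.3976
  grad(y) = 22.1808, v = y - alpha*grad = 0.5211
  prox(v) = soft_thresh(0.5211, 0.0567) = 0.4644
Iteration 2: beta = 0.3333, y = 0.4644 + 0.3333*(0.4644 - 2.3976) = -0.18
  grad(y) = 1.5602, v = y - alpha*grad = -0.312
  prox(v) = soft_thresh(-0.312, 0.0567) = -0.2553
Iteration 3: beta = 0.5, y = -0.2553 + 0.5*(-0.2553 - 0.4644) = -0.6151
  grad(y) = -1.9211, v = y - alpha*grad = -0.4526
  prox(v) = soft_thresh(-0.4526, 0.0567) = -0.3959
f(x_3) = 4*(-0.3959)^2 + 3*(-0.3959) + 0.67*|-0.3959| = -0.2955


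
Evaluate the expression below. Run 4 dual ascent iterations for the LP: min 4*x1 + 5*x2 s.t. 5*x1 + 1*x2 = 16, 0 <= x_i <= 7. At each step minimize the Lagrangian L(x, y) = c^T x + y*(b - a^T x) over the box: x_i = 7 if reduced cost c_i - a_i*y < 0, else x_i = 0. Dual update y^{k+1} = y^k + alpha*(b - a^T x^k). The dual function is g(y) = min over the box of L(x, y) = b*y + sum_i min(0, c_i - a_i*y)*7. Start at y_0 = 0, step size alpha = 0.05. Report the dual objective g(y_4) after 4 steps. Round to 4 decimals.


Dual ascent for LP: min 4*x1 + 5*x2, 5*x1 + 1*x2 = 16, 0 <= x_i <= 7
Step 1: y^k = 0.0, reduced costs: (4.0, 5.0)
  x^k = (0.0, 0.0), subgradient = b - a^T x = 16.0
  y^{k+1} = 0.0 + 0.05*16.0 = 0.8
Step 2: y^k = 0.8, reduced costs: (0.0, 4.2)
  x^k = (0.0, 0.0), subgradient = b - a^T x = 16.0
  y^{k+1} = 0.8 + 0.05*16.0 = 1.6
Step 3: y^k = 1.6, reduced costs: (-4.0, 3.4)
  x^k = (7.0, 0.0), subgradient = b - a^T x = -19.0
  y^{k+1} = 1.6 + 0.05*-19.0 = 0.65
Step 4: y^k = 0.65, reduced costs: (0.75, 4.35)
  x^k = (0.0, 0.0), subgradient = b - a^T x = 16.0
  y^{k+1} = 0.65 + 0.05*16.0 = 1.45
Dual objective at y_4 = 1.45: reduced costs (-3.25, 3.55), box minimizer x = (7.0, 0.0)
g(y_4) = b*y + (c1 - a1*y)*x1 + (c2 - a2*y)*x2 = 16*1.45 + (-3.25)*7.0 + 3.55*0.0 = 23.2 - 22.75 + 0.0 = 0.45


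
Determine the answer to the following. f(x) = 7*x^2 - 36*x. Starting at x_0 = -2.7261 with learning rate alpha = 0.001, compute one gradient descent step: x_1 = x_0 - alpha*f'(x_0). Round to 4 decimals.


We compute the gradient at x_0 and apply the update.
f'(x) = 14*x - 36
f'(-2.7261) = 14*-2.7261 - 36 = -74.1654
x_1 = -2.7261 - 0.001*-74.1654 = -2.6519


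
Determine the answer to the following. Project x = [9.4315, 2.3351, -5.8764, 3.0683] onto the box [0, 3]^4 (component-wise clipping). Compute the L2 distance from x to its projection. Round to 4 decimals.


Project each component onto [0, 3].
clip(9.4315) = 3.0, clip(2.3351) = 2.3351, clip(-5.8764) = 0.0, clip(3.0683) = 3.0
Projection = [3.0, 2.3351, 0.0, 3.0]
Squared diffs: [41.3642, 0.0, 34.5321, 0.0047]
Distance = sqrt(75.901) = 8.7121


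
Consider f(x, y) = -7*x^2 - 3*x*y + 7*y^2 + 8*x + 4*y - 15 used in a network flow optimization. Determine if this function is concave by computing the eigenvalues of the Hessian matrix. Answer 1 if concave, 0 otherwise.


The Hessian of f(x,y) = -7*x^2 - 3*x*y + 7*y^2 + 8*x + 4*y - 15 is:
H = [[-14, -3], [-3, 14]]
Trace = -14 + 14 = 0
Determinant = -14*14 - (-3)^2 = -205
Discriminant = (0)^2 - 4*-205 = 820.0
Eigenvalues: lambda_1 = -14.3178, lambda_2 = 14.3178
The function is not concave.

0


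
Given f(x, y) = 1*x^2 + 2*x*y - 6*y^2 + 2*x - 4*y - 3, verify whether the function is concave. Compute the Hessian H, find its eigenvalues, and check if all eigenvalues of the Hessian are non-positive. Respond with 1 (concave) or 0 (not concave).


The Hessian of f(x,y) = 1*x^2 + 2*x*y - 6*y^2 + 2*x - 4*y - 3 is:
H = [[2, 2], [2, -12]]
Trace = 2 - 12 = -10
Determinant = 2*-12 - (2)^2 = -28
Discriminant = (-10)^2 - 4*-28 = 212.0
Eigenvalues: lambda_1 = -12.2801, lambda_2 = 2.2801
The function is not concave.

0


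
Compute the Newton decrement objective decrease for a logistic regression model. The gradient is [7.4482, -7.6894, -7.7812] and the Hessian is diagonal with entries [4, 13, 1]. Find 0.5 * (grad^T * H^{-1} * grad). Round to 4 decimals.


Step 1: H is diagonal, so H^(-1) * g = [1.8621, -0.5915, -7.7812].
Step 2: g^T H^(-1) g = sum_i g_i^2 / H_ii
  = (7.4482)^2/4 + (-7.6894)^2/13 + (-7.7812)^2/1
  = 13.8689 + 4.5482 + 60.5471 = 78.9642
Step 3: Objective decrease = 0.5 * g^T H^(-1) g = 39.4821


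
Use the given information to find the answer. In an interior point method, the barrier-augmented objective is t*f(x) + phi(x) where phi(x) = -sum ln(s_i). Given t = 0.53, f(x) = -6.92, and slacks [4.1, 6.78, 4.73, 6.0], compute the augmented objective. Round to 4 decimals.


Step 1: Compute log-barrier.
ln values: [1.411, 1.914, 1.5539, 1.7918]
phi = -(1.411 + 1.914 + 1.5539 + 1.7918) = -6.6706
Step 2: Compute augmented objective.
t*f(x) = 0.53*-6.92 = -3.6676
Total = -3.6676 - 6.6706 = -10.3382


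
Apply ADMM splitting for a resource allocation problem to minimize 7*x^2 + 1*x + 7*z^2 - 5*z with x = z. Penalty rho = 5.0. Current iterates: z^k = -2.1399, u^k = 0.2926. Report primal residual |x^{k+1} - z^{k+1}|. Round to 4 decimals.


ADMM iteration with rho = 5.0, z^k = -2.1399, u^k = 0.2926
Step 1: x-update.
Minimize 7*x^2 + 1*x + (5.0/2)*(x + 2.1399 + 0.2926)^2
FOC: (2*7 + 5.0)*x = -1 + 5.0*(-2.1399 - 0.2926)
x^{k+1} = -0.6928
Step 2: z-update.
Minimize 7*z^2 - 5*z + (5.0/2)*(-0.6928 - z + 0.2926)^2
FOC: (2*7 + 5.0)*z = 5 + 5.0*(-0.6928 + 0.2926)
z^{k+1} = 0.1579
Step 3: u-update.
u^{k+1} = 0.2926 - 0.6928 - 0.1579 = -0.558
Step 4: Primal residual = |-0.6928 - 0.1579| = 0.8506


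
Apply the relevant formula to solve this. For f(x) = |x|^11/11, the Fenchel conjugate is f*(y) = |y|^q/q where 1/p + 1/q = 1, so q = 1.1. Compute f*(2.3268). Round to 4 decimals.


The conjugate exponent q satisfies 1/p + 1/q = 1.
p = 11, so q = 11/(11 - 1) = 1.1
|y|^q = 2.3268^1.1 = 2.5318
f*(2.3268) = 2.5318 / 1.1 = 2.3017


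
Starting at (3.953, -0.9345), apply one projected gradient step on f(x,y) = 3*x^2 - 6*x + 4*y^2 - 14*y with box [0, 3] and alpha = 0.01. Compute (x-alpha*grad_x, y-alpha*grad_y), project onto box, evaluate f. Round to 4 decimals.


Step 1: Compute gradient at (3.953, -0.9345).
grad_x = 2*3*3.953 - 6 = 17.718
grad_y = 2*4*-0.9345 - 14 = -21.476
Step 2: Gradient step.
x_raw = 3.953 - 0.01*17.718 = 3.7758
y_raw = -0.9345 - 0.01*-21.476 = -0.7197
Step 3: Project onto [0, 3].
x_proj = clip(3.7758) = 3.0
y_proj = clip(-0.7197) = 0.0
Step 4: Evaluate f.
f(3.0, 0.0) = 9.0


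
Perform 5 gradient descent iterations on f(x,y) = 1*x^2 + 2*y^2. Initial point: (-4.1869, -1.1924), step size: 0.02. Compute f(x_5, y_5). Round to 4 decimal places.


Gradient descent on f(x,y) = 1*x^2 + 2*y^2.
Starting point: (-4.1869, -1.1924), alpha = 0.02
Step 1: grad_x = 2*1*-4.1869 = -8.3738, grad_y = 2*2*-1.1924 = -4.7696
  x_1 = -4.1869 - 0.02*-8.3738 = -4.0194
  y_1 = -1.1924 - 0.02*-4.7696 = -1.097
Step 2: grad_x = 2*1*-4.0194 = -8.0388, grad_y = 2*2*-1.097 = -4.388
  x_2 = -4.0194 - 0.02*-8.0388 = -3.8586
  y_2 = -1.097 - 0.02*-4.388 = -1.0092
Step 3: grad_x = 2*1*-3.8586 = -7.7173, grad_y = 2*2*-1.0092 = -4.037
  x_3 = -3.8586 - 0.02*-7.7173 = -3.7043
  y_3 = -1.0092 - 0.02*-4.037 = -0.9285
Step 4: grad_x = 2*1*-3.7043 = -7.4086, grad_y = 2*2*-0.9285 = -3.714
  x_4 = -3.7043 - 0.02*-7.4086 = -3.5561
  y_4 = -0.9285 - 0.02*-3.714 = -0.8542
Step 5: grad_x = 2*1*-3.5561 = -7.1123, grad_y = 2*2*-0.8542 = -3.4169
  x_5 = -3.5561 - 0.02*-7.1123 = -3.4139
  y_5 = -0.8542 - 0.02*-3.4169 = -0.7859
f(-3.4139, -0.7859) = 1*(-3.4139)^2 + 2*(-0.7859)^2 = 12.8898


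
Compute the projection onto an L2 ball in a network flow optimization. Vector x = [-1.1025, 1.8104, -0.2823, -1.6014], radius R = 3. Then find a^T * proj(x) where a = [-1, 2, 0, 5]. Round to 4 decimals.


Step 1: Compute ||x|| (intermediates to 6 decimals).
||x|| = sqrt((-1.1025)^2 + 1.8104^2 + (-0.2823)^2 + (-1.6014)^2) = 2.671559
Step 2: Project.
Since ||x|| <= R, proj = x (no scaling needed).
proj(x) = [-1.1025, 1.8104, -0.2823, -1.6014]
Step 3: Dot product.
a^T * proj(x) = -1*(-1.1025) + 2*1.8104 + 0*(-0.2823) + 5*(-1.6014) = -3.2837


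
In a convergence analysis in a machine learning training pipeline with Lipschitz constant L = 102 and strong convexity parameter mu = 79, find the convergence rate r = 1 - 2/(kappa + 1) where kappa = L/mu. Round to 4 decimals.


Step 1: Compute the condition number.
kappa = L/mu = 102/79 = 1.2911
Step 2: Compute the convergence rate.
r = 1 - 2/(kappa + 1) = 1 - 2*mu/(L + mu) = (L - mu)/(L + mu) = 23/181 = 0.1271


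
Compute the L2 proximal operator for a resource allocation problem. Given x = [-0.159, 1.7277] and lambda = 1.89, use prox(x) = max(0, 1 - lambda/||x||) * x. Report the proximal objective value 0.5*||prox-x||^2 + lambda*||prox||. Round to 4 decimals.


Step 1: Compute ||x||.
||x|| = 1.735
Step 2: Compute scaling factor.
scale = max(0, 1 - 1.89/1.735) = 0.0
Step 3: prox(x) = [-0.0, 0.0]
||prox(x)|| = 0.0
Step 4: Proximal objective.
0.5*||prox-x||^2 = 1.5051
lambda*||prox|| = 0.0
Total = 1.5051


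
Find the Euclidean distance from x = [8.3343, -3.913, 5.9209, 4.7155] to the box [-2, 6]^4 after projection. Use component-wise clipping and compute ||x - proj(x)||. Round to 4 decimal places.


Project each component onto [-2, 6].
clip(8.3343) = 6.0, clip(-3.913) = -2.0, clip(5.9209) = 5.9209, clip(4.7155) = 4.7155
Projection = [6.0, -2.0, 5.9209, 4.7155]
Squared diffs: [5.449, 3.6596, 0.0, 0.0]
Distance = sqrt(9.1086) = 3.018


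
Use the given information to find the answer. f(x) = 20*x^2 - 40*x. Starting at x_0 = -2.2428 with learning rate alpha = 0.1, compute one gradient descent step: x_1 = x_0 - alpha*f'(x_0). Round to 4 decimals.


We compute the gradient at x_0 and apply the update.
f'(x) = 40*x - 40
f'(-2.2428) = 40*-2.2428 - 40 = -129.712
x_1 = -2.2428 - 0.1*-129.712 = 10.7284


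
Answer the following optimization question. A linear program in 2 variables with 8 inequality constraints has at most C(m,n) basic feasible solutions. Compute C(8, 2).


Each vertex corresponds to some choice of n active constraints out of m, so the number of vertices is at most C(m, n) = m! / (n!(m-n)!).
m = 8, n = 2
Numerator: 8 * 7
Denominator: 2! = 2
C(8, 2) = 28


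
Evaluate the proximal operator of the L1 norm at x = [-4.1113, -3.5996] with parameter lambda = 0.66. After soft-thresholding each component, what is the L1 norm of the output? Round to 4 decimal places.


Soft-thresholding with lambda = 0.66:
prox(-4.1113) = sign(-4.1113)*max(|-4.1113| - 0.66, 0) = -3.4513
prox(-3.5996) = sign(-3.5996)*max(|-3.5996| - 0.66, 0) = -2.9396
prox(x) = [-3.4513, -2.9396]
||prox(x)||_1 = 3.4513 + 2.9396 = 6.3909


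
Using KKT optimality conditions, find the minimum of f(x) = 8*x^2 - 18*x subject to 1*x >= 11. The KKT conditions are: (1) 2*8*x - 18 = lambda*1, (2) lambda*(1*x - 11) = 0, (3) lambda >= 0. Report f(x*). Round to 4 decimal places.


Step 1: Try lambda = 0 (constraint inactive).
x_unc = 18/(2*8) = 1.125
Check: 1*1.125 = 1.125 < 11 -- violated!
Step 2: Constraint must be active: 1*x = 11
x* = 11/1 = 11.0
lambda = (2*8*11.0 - 18)/1 = 158.0
Step 3: Compute optimal value.
f(x*) = 8*11.0^2 - 18*11.0 = 770.0


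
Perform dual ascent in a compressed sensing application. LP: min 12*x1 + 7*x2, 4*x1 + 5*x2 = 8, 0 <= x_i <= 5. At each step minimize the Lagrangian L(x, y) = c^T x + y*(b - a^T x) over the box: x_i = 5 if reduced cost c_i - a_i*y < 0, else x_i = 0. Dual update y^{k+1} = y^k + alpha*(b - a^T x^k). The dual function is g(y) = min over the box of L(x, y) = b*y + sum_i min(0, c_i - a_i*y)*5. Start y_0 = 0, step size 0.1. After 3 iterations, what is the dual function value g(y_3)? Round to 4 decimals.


Dual ascent for LP: min 12*x1 + 7*x2, 4*x1 + 5*x2 = 8, 0 <= x_i <= 5
Step 1: y^k = 0.0, reduced costs: (12.0, 7.0)
  x^k = (0.0, 0.0), subgradient = b - a^T x = 8.0
  y^{k+1} = 0.0 + 0.1*8.0 = 0.8
Step 2: y^k = 0.8, reduced costs: (8.8, 3.0)
  x^k = (0.0, 0.0), subgradient = b - a^T x = 8.0
  y^{k+1} = 0.8 + 0.1*8.0 = 1.6
Step 3: y^k = 1.6, reduced costs: (5.6, -1.0)
  x^k = (0.0, 5.0), subgradient = b - a^T x = -17.0
  y^{k+1} = 1.6 + 0.1*-17.0 = -0.1
Dual objective at y_3 = -0.1: reduced costs (12.4, 7.5), box minimizer x = (0.0, 0.0)
g(y_3) = b*y + (c1 - a1*y)*x1 + (c2 - a2*y)*x2 = 8*(-0.1) + 12.4*0.0 + 7.5*0.0 = -0.8 + 0.0 + 0.0 = -0.8


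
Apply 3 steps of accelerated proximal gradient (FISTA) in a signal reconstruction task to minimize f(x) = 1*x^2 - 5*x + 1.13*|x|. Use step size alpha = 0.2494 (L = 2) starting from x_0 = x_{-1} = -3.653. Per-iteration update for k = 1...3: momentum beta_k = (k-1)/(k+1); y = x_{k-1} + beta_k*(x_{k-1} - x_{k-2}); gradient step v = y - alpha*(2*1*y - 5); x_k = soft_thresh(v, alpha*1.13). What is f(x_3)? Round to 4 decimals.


FISTA on f(x) = 1*x^2 - 5*x + 1.13*|x|
L = 2, alpha = 0.2494
Iteration 1: beta = 0.0, y = -3.653 + 0.0*(-3.653 + 3.653) = -3.653
  grad(y) = -12.306, v = y - alpha*grad = -0.5839
  prox(v) = soft_thresh(-0.5839, 0.2818) = -0.3021
Iteration 2: beta = 0.3333, y = -0.3021 + 0.3333*(-0.3021 + 3.653) = 0.8149
  grad(y) = -3.3702, v = y - alpha*grad = 1.6554
  prox(v) = soft_thresh(1.6554, 0.2818) = 1.3736
Iteration 3: beta = 0.5, y = 1.3736 + 0.5*(1.3736 + 0.3021) = 2.2115
  grad(y) = -0.5771, v = y - alpha*grad = 2.3554
  prox(v) = soft_thresh(2.3554, 0.2818) = 2.0736
f(x_3) = 1*2.0736^2 - 5*2.0736 + 1.13*|2.0736| = -3.725


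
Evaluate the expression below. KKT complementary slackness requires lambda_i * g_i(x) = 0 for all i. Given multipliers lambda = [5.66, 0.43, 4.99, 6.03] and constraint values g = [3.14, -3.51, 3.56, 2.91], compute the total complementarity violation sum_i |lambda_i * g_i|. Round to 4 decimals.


KKT complementary slackness check:
lambda_1 * g_1 = 5.66 * 3.14 = 17.7724
lambda_2 * g_2 = 0.43 * -3.51 = -1.5093
lambda_3 * g_3 = 4.99 * 3.56 = 17.7644
lambda_4 * g_4 = 6.03 * 2.91 = 17.5473
Total violation = 17.7724 + 1.5093 + 17.7644 + 17.5473 = 54.5934


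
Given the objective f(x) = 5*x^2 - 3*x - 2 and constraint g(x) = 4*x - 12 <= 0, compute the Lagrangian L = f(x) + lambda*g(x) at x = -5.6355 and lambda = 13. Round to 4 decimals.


Step 1: Evaluate f(x).
f(-5.6355) = 5*(-5.6355)^2 - 3*(-5.6355) - 2 = 173.7008
Step 2: Evaluate g(x).
g(-5.6355) = 4*-5.6355 - 12 = -34.542
Step 3: Compute Lagrangian.
L = 173.7008 + 13*-34.542 = -275.3452


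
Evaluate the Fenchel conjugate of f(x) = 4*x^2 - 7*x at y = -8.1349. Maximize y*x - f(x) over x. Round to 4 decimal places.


f*(y) = sup_x {y*x - a*x^2 - b*x} = sup_x {(y-b)*x - a*x^2}
FOC: (y - b) - 2a*x = 0 => x* = (y - b)/(2a)
x* = (-8.1349 + 7)/(2*4) = -0.1419
f*(-8.1349) = (y-b)^2/(4a) = (-8.1349 + 7)^2/(4*4)
= 1.288/16 = 0.0805


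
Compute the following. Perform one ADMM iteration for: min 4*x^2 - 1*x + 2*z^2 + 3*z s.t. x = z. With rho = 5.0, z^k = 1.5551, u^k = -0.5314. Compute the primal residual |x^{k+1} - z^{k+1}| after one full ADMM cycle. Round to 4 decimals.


ADMM iteration with rho = 5.0, z^k = 1.5551, u^k = -0.5314
Step 1: x-update.
Minimize 4*x^2 - 1*x + (5.0/2)*(x - 1.5551 - 0.5314)^2
FOC: (2*4 + 5.0)*x = 1 + 5.0*(1.5551 + 0.5314)
x^{k+1} = 0.8794
Step 2: z-update.
Minimize 2*z^2 + 3*z + (5.0/2)*(0.8794 - z - 0.5314)^2
FOC: (2*2 + 5.0)*z = -3 + 5.0*(0.8794 - 0.5314)
z^{k+1} = -0.14
Step 3: u-update.
u^{k+1} = -0.5314 + 0.8794 + 0.14 = 0.488
Step 4: Primal residual = |0.8794 + 0.14| = 1.0194


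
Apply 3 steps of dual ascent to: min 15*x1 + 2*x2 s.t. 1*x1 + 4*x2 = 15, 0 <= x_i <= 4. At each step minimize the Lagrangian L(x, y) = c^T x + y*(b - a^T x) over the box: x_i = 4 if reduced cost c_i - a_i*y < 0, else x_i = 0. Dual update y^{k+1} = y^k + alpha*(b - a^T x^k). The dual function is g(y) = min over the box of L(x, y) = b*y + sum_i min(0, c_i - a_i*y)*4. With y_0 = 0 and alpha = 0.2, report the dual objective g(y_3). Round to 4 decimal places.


Dual ascent for LP: min 15*x1 + 2*x2, 1*x1 + 4*x2 = 15, 0 <= x_i <= 4
Step 1: y^k = 0.0, reduced costs: (15.0, 2.0)
  x^k = (0.0, 0.0), subgradient = b - a^T x = 15.0
  y^{k+1} = 0.0 + 0.2*15.0 = 3.0
Step 2: y^k = 3.0, reduced costs: (12.0, -10.0)
  x^k = (0.0, 4.0), subgradient = b - a^T x = -1.0
  y^{k+1} = 3.0 + 0.2*-1.0 = 2.8
Step 3: y^k = 2.8, reduced costs: (12.2, -9.2)
  x^k = (0.0, 4.0), subgradient = b - a^T x = -1.0
  y^{k+1} = 2.8 + 0.2*-1.0 = 2.6
Dual objective at y_3 = 2.6: reduced costs (12.4, -8.4), box minimizer x = (0.0, 4.0)
g(y_3) = b*y + (c1 - a1*y)*x1 + (c2 - a2*y)*x2 = 15*2.6 + 12.4*0.0 + (-8.4)*4.0 = 39.0 + 0.0 - 33.6 = 5.4


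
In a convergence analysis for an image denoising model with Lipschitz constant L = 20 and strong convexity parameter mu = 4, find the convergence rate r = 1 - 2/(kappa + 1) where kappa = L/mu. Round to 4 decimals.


Step 1: Compute the condition number.
kappa = L/mu = 20/4 = 5.0
Step 2: Compute the convergence rate.
r = 1 - 2/(kappa + 1) = 1 - 2*mu/(L + mu) = (L - mu)/(L + mu) = 16/24 = 0.6667


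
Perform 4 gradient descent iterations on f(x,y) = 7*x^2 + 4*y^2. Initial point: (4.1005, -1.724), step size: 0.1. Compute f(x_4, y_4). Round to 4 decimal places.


Gradient descent on f(x,y) = 7*x^2 + 4*y^2.
Starting point: (4.1005, -1.724), alpha = 0.1
Step 1: grad_x = 2*7*4.1005 = 57.407, grad_y = 2*4*-1.724 = -13.792
  x_1 = 4.1005 - 0.1*57.407 = -1.6402
  y_1 = -1.724 - 0.1*-13.792 = -0.3448
Step 2: grad_x = 2*7*-1.6402 = -22.9628, grad_y = 2*4*-0.3448 = -2.7584
  x_2 = -1.6402 - 0.1*-22.9628 = 0.6561
  y_2 = -0.3448 - 0.1*-2.7584 = -0.069
Step 3: grad_x = 2*7*0.6561 = 9.1851, grad_y = 2*4*-0.069 = -0.5517
  x_3 = 0.6561 - 0.1*9.1851 = -0.2624
  y_3 = -0.069 - 0.1*-0.5517 = -0.0138
Step 4: grad_x = 2*7*-0.2624 = -3.674, grad_y = 2*4*-0.0138 = -0.1103
  x_4 = -0.2624 - 0.1*-3.674 = 0.105
  y_4 = -0.0138 - 0.1*-0.1103 = -0.0028
f(0.105, -0.0028) = 7*0.105^2 + 4*(-0.0028)^2 = 0.0772


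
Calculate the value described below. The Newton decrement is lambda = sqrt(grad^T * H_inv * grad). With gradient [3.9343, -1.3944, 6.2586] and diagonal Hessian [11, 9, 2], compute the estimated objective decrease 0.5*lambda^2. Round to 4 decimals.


Step 1: H is diagonal, so H^(-1) * g = [0.3577, -0.1549, 3.1293].
Step 2: g^T H^(-1) g = sum_i g_i^2 / H_ii
  = (3.9343)^2/11 + (-1.3944)^2/9 + (6.2586)^2/2
  = 1.4072 + 0.216 + 19.585 = 21.2082
Step 3: Objective decrease = 0.5 * g^T H^(-1) g = 10.6041


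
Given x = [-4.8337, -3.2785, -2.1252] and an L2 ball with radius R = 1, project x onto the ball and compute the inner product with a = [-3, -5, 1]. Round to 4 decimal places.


Step 1: Compute ||x|| (intermediates to 6 decimals).
||x|| = sqrt((-4.8337)^2 + (-3.2785)^2 + (-2.1252)^2) = 6.215279
Step 2: Project.
Since ||x|| > R, scale = R/||x|| = 1/6.215279 = 0.160894, proj(x) = scale * x
proj(x) = [-0.777713, -0.527491, -0.341932]
Step 3: Dot product.
a^T * proj(x) = -3*(-0.777713) - 5*(-0.527491) + 1*(-0.341932) = 4.6287


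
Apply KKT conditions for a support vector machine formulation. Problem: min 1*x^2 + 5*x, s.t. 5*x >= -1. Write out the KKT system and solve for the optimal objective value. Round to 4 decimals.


Step 1: Try lambda = 0 (constraint inactive).
x_unc = -5/(2*1) = -2.5
Check: 5*-2.5 = -12.5 < -1 -- violated!
Step 2: Constraint must be active: 5*x = -1
x* = -1/5 = -0.2
lambda = (2*1*(-0.2) + 5)/5 = 0.92
Step 3: Compute optimal value.
f(x*) = 1*(-0.2)^2 + 5*(-0.2) = -0.96
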